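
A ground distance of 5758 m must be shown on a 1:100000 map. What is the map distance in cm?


map_cm = 5758 * 100 / 100000 = 5.758 cm ≈ 5.76 cm

5.76 cm


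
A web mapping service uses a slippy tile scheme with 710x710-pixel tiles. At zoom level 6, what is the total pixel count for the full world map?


tiles per axis = 2^6 = 64
total tiles = 64^2 = 4096
pixels per axis = 64 * 710 = 45440
total pixels = 45440^2 = 2064793600

2064793600 pixels


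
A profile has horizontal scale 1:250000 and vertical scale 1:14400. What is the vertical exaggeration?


VE = horizontal_scale / vertical_scale = 250000 / 14400 ≈ 17.4

17.4x


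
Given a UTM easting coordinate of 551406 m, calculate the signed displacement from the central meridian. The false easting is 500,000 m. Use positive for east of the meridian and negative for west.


displacement = 551406 - 500000 = 51406 m

51406 m


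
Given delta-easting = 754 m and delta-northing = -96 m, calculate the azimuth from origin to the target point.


az = atan2(754, -96) = 97.3 deg
adjusted to 0-360: 97.3 degrees

97.3 degrees


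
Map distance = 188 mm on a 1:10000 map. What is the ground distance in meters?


ground = 188 mm * 10000 / 1000 = 1880.0 m

1880.0 m


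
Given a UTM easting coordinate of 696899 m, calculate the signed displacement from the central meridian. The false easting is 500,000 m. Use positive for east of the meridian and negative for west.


displacement = 696899 - 500000 = 196899 m

196899 m


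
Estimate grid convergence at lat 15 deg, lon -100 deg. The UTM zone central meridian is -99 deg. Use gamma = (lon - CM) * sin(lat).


gamma = (-100 - -99) * sin(15) = -1 * 0.258819 = -0.259 degrees

-0.259 degrees


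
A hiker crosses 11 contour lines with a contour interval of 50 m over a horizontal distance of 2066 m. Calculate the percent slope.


elevation change = 11 * 50 = 550 m
slope = 550 / 2066 * 100 = 26.6%

26.6%


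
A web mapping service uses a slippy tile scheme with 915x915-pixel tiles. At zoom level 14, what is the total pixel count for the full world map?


tiles per axis = 2^14 = 16384
total tiles = 16384^2 = 268435456
pixels per axis = 16384 * 915 = 14991360
total pixels = 14991360^2 = 224740874649600

224740874649600 pixels


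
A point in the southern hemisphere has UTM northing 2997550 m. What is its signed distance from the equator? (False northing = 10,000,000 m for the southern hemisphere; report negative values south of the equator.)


For southern: actual = 2997550 - 10000000 = -7002450 m

-7002450 m


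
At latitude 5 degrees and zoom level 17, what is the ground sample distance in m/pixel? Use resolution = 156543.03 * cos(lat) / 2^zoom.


res = 156543.03 * cos(5) / 2^17 = 156543.03 * 0.9961947 / 131072 = 1.19 m/pixel

1.19 m/pixel


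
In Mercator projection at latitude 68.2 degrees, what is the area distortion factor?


area_distortion = 1/cos^2(68.2) = 7.251

7.251


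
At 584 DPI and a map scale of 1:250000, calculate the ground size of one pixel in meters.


pixel_cm = 2.54 / 584 ≈ 0.004349 cm
ground = pixel_cm * 250000 / 100 = 2.54 * 250000 / (584 * 100) = 635000 / 58400 ≈ 10.87 m

10.87 m


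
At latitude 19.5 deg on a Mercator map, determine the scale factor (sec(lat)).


SF = 1 / cos(19.5) = 1 / 0.942641 = 1.061

1.061


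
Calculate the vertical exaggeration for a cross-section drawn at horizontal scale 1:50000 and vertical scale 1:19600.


VE = horizontal_scale / vertical_scale = 50000 / 19600 ≈ 2.6

2.6x


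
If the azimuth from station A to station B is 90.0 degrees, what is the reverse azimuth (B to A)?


back azimuth = (90.0 + 180) mod 360 = 270.0 degrees

270.0 degrees


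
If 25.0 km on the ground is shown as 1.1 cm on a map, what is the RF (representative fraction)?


ground = 25.0 km = 2500000 cm; RF denominator = ground / map = 2500000 / 1.1 ≈ 2272727; RF = 1:2272727

1:2272727


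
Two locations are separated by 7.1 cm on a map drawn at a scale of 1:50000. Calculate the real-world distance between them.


ground = 7.1 cm * 50000 / 100 = 3550.0 m = 3.55 km

3.55 km


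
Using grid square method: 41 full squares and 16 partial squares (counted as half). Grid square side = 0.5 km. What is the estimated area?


effective squares = 41 + 16 * 0.5 = 49.0
area = 49.0 * 0.25 = 12.25 km^2

12.25 km^2


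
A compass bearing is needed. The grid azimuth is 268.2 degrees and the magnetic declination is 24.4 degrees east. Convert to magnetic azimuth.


magnetic azimuth = grid azimuth - declination (east +ve)
mag_az = 268.2 - 24.4 = 243.8 degrees

243.8 degrees


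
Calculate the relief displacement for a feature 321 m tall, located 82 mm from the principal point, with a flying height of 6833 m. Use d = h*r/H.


d = h * r / H = 321 * 82 / 6833 = 3.85 mm

3.85 mm


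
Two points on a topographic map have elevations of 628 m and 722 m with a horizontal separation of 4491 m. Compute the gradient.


gradient = (722 - 628) / 4491 = 94 / 4491 = 0.0209

0.0209


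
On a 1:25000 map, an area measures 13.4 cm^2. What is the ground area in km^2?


ground_area = 13.4 * (25000/100)^2 = 837500.0 m^2 = 0.8375 km^2 ≈ 0.838 km^2

0.838 km^2


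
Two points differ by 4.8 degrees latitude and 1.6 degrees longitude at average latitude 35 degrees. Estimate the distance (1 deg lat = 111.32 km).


dlat_km = 4.8 * 111.32 = 534.336
dlon_km = 1.6 * 111.32 * cos(35) ≈ 145.901
dist = sqrt(534.336^2 + 145.901^2) ≈ 553.9 km

553.9 km


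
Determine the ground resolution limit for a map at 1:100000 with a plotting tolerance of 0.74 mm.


ground = 0.74 mm * 100000 / 1000 = 74.0 m

74.0 m


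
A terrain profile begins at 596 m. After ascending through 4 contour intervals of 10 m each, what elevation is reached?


elevation = 596 + 4 * 10 = 636 m

636 m


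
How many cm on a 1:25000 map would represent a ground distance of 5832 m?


map_cm = 5832 * 100 / 25000 = 23.328 cm ≈ 23.33 cm

23.33 cm


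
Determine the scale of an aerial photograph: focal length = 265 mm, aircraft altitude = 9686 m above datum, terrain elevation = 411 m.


scale = f / (H - h) = 265 mm / 9275 m = 265 / 9275000 = 1:35000

1:35000


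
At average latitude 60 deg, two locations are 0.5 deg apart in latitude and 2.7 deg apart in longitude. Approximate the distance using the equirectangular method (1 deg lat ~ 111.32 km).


dlat_km = 0.5 * 111.32 = 55.66
dlon_km = 2.7 * 111.32 * cos(60) ≈ 150.282
dist = sqrt(55.66^2 + 150.282^2) ≈ 160.3 km

160.3 km


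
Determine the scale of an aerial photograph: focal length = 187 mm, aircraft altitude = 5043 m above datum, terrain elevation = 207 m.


scale = f / (H - h) = 187 mm / 4836 m = 187 / 4836000 = 1:25861

1:25861


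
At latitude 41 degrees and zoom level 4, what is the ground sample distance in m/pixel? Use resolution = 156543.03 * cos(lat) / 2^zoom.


res = 156543.03 * cos(41) / 2^4 = 156543.03 * 0.75470958 / 16 = 7384.03 m/pixel

7384.03 m/pixel


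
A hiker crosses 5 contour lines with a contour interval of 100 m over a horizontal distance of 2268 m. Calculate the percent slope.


elevation change = 5 * 100 = 500 m
slope = 500 / 2268 * 100 = 22.0%

22.0%


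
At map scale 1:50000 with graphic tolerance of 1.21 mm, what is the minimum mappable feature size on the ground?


ground = 1.21 mm * 50000 / 1000 = 60.5 m

60.5 m


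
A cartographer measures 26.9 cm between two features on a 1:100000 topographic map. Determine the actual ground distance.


ground = 26.9 cm * 100000 / 100 = 26900.0 m = 26.9 km

26.9 km


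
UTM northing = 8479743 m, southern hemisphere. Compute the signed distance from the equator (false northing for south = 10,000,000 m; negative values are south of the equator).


For southern: actual = 8479743 - 10000000 = -1520257 m

-1520257 m


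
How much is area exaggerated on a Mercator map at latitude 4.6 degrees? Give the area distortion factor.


area_distortion = 1/cos^2(4.6) = 1.006

1.006


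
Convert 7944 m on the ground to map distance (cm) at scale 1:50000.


map_cm = 7944 * 100 / 50000 = 15.888 cm ≈ 15.89 cm

15.89 cm


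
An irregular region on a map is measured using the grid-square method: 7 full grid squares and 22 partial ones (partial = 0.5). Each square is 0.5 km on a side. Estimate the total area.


effective squares = 7 + 22 * 0.5 = 18.0
area = 18.0 * 0.25 = 4.5 km^2

4.5 km^2


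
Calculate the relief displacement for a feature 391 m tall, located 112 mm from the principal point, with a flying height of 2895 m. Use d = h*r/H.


d = h * r / H = 391 * 112 / 2895 = 15.13 mm

15.13 mm


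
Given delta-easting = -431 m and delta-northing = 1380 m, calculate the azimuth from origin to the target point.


az = atan2(-431, 1380) = -17.3 deg
adjusted to 0-360: 342.7 degrees

342.7 degrees


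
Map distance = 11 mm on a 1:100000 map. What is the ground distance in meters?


ground = 11 mm * 100000 / 1000 = 1100.0 m

1100.0 m


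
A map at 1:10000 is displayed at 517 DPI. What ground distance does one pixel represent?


pixel_cm = 2.54 / 517 ≈ 0.004913 cm
ground = pixel_cm * 10000 / 100 = 2.54 * 10000 / (517 * 100) = 25400 / 51700 ≈ 0.49 m

0.49 m


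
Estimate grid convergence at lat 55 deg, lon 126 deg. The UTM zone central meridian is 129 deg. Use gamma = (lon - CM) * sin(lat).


gamma = (126 - 129) * sin(55) = -3 * 0.819152 = -2.457 degrees

-2.457 degrees


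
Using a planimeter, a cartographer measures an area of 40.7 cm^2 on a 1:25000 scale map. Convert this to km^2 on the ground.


ground_area = 40.7 * (25000/100)^2 = 2543750.0 m^2 = 2.54375 km^2 ≈ 2.544 km^2

2.544 km^2


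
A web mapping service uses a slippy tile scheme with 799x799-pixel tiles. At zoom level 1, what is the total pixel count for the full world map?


tiles per axis = 2^1 = 2
total tiles = 2^2 = 4
pixels per axis = 2 * 799 = 1598
total pixels = 1598^2 = 2553604

2553604 pixels


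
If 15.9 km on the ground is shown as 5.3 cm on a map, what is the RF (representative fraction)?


ground = 15.9 km = 1590000 cm; RF denominator = ground / map = 1590000 / 5.3 = 300000; RF = 1:300000

1:300000


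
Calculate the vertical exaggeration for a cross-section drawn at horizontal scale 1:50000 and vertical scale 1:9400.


VE = horizontal_scale / vertical_scale = 50000 / 9400 ≈ 5.3

5.3x


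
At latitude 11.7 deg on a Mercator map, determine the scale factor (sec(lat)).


SF = 1 / cos(11.7) = 1 / 0.979223 = 1.021

1.021


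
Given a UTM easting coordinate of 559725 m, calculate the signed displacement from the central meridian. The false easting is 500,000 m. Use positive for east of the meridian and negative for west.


displacement = 559725 - 500000 = 59725 m

59725 m


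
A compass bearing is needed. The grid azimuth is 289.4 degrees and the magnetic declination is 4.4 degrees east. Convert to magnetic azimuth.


magnetic azimuth = grid azimuth - declination (east +ve)
mag_az = 289.4 - 4.4 = 285.0 degrees

285.0 degrees


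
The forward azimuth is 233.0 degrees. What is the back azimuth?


back azimuth = (233.0 + 180) mod 360 = 53.0 degrees

53.0 degrees


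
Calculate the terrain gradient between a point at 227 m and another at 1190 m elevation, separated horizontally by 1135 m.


gradient = (1190 - 227) / 1135 = 963 / 1135 = 0.8485

0.8485


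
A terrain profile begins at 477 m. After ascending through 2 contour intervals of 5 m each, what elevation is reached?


elevation = 477 + 2 * 5 = 487 m

487 m


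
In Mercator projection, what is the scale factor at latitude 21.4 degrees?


SF = 1 / cos(21.4) = 1 / 0.931056 = 1.074

1.074


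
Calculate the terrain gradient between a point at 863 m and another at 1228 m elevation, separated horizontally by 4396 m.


gradient = (1228 - 863) / 4396 = 365 / 4396 = 0.083

0.083


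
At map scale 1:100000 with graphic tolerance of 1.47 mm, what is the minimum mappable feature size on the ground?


ground = 1.47 mm * 100000 / 1000 = 147.0 m

147.0 m


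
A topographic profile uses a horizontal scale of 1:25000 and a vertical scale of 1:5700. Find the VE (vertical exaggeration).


VE = horizontal_scale / vertical_scale = 25000 / 5700 ≈ 4.4

4.4x


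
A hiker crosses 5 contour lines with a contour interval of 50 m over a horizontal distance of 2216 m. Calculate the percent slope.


elevation change = 5 * 50 = 250 m
slope = 250 / 2216 * 100 = 11.3%

11.3%


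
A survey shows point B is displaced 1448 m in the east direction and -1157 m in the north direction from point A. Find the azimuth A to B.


az = atan2(1448, -1157) = 128.6 deg
adjusted to 0-360: 128.6 degrees

128.6 degrees


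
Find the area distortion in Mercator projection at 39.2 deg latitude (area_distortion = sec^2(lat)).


area_distortion = 1/cos^2(39.2) = 1.665

1.665


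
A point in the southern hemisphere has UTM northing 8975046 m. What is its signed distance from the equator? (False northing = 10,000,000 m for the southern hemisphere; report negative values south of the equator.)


For southern: actual = 8975046 - 10000000 = -1024954 m

-1024954 m


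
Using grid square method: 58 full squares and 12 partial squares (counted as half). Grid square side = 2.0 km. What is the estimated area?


effective squares = 58 + 12 * 0.5 = 64.0
area = 64.0 * 4.0 = 256.0 km^2

256.0 km^2


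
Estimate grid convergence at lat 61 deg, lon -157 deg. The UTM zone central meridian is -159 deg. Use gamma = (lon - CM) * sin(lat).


gamma = (-157 - -159) * sin(61) = 2 * 0.87462 = 1.749 degrees

1.749 degrees


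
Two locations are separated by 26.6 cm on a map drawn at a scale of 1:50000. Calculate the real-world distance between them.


ground = 26.6 cm * 50000 / 100 = 13300.0 m = 13.3 km

13.3 km


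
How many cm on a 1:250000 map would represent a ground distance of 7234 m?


map_cm = 7234 * 100 / 250000 = 2.8936 cm ≈ 2.89 cm

2.89 cm


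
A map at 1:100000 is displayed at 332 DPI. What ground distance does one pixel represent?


pixel_cm = 2.54 / 332 ≈ 0.007651 cm
ground = pixel_cm * 100000 / 100 = 2.54 * 100000 / (332 * 100) = 254000 / 33200 ≈ 7.65 m

7.65 m


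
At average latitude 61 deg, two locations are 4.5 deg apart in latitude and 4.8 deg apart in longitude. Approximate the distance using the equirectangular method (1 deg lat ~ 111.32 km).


dlat_km = 4.5 * 111.32 = 500.94
dlon_km = 4.8 * 111.32 * cos(61) ≈ 259.051
dist = sqrt(500.94^2 + 259.051^2) ≈ 564.0 km

564.0 km


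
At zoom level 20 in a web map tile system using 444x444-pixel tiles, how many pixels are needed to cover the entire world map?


tiles per axis = 2^20 = 1048576
total tiles = 1048576^2 = 1099511627776
pixels per axis = 1048576 * 444 = 465567744
total pixels = 465567744^2 = 216753324253249536

216753324253249536 pixels


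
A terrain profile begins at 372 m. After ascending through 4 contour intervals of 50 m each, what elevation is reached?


elevation = 372 + 4 * 50 = 572 m

572 m


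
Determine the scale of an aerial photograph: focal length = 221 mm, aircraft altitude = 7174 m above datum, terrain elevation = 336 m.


scale = f / (H - h) = 221 mm / 6838 m = 221 / 6838000 = 1:30941

1:30941


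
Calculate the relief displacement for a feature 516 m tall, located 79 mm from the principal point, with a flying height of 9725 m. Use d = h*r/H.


d = h * r / H = 516 * 79 / 9725 = 4.19 mm

4.19 mm


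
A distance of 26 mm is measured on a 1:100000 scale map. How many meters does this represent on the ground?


ground = 26 mm * 100000 / 1000 = 2600.0 m

2600.0 m


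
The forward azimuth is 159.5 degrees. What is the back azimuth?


back azimuth = (159.5 + 180) mod 360 = 339.5 degrees

339.5 degrees


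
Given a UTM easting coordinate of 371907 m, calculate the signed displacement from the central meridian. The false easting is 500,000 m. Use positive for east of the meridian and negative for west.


displacement = 371907 - 500000 = -128093 m

-128093 m


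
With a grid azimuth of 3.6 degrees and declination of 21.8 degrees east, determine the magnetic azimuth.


magnetic azimuth = grid azimuth - declination (east +ve)
mag_az = 3.6 - 21.8 = 341.8 degrees

341.8 degrees


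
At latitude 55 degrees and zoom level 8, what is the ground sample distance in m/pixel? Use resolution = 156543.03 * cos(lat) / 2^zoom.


res = 156543.03 * cos(55) / 2^8 = 156543.03 * 0.57357644 / 256 = 350.74 m/pixel

350.74 m/pixel


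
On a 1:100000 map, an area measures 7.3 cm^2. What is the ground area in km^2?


ground_area = 7.3 * (100000/100)^2 = 7300000.0 m^2 = 7.3 km^2

7.3 km^2


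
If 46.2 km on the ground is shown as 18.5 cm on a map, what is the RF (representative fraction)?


ground = 46.2 km = 4620000 cm; RF denominator = ground / map = 4620000 / 18.5 ≈ 249730; RF = 1:249730

1:249730


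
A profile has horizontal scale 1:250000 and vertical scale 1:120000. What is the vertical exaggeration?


VE = horizontal_scale / vertical_scale = 250000 / 120000 ≈ 2.1

2.1x


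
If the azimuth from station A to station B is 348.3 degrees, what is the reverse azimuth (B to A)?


back azimuth = (348.3 + 180) mod 360 = 168.3 degrees

168.3 degrees


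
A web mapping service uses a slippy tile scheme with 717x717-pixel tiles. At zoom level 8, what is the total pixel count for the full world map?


tiles per axis = 2^8 = 256
total tiles = 256^2 = 65536
pixels per axis = 256 * 717 = 183552
total pixels = 183552^2 = 33691336704

33691336704 pixels


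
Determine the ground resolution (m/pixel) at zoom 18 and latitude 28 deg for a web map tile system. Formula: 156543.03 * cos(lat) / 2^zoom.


res = 156543.03 * cos(28) / 2^18 = 156543.03 * 0.88294759 / 262144 = 0.53 m/pixel

0.53 m/pixel


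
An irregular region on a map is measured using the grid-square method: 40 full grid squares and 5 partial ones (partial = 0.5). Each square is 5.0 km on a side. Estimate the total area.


effective squares = 40 + 5 * 0.5 = 42.5
area = 42.5 * 25.0 = 1062.5 km^2

1062.5 km^2


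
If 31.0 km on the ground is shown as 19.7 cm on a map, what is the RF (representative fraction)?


ground = 31.0 km = 3100000 cm; RF denominator = ground / map = 3100000 / 19.7 ≈ 157360; RF = 1:157360

1:157360


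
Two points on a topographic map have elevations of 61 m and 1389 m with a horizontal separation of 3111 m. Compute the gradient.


gradient = (1389 - 61) / 3111 = 1328 / 3111 = 0.4269

0.4269


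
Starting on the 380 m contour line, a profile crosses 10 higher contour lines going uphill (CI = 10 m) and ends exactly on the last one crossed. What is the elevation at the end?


elevation = 380 + 10 * 10 = 480 m

480 m


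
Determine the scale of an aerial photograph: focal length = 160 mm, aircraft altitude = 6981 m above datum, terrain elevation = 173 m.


scale = f / (H - h) = 160 mm / 6808 m = 160 / 6808000 = 1:42550

1:42550


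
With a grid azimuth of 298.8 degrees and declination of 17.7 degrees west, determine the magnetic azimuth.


magnetic azimuth = grid azimuth - declination (east +ve)
mag_az = 298.8 - -17.7 = 316.5 degrees

316.5 degrees


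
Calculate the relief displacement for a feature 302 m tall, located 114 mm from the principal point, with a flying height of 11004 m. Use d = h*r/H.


d = h * r / H = 302 * 114 / 11004 = 3.13 mm

3.13 mm


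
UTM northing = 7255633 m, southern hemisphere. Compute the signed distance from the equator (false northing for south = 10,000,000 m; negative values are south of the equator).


For southern: actual = 7255633 - 10000000 = -2744367 m

-2744367 m


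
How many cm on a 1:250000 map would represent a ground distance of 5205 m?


map_cm = 5205 * 100 / 250000 = 2.082 cm ≈ 2.08 cm

2.08 cm


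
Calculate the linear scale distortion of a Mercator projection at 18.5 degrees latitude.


SF = 1 / cos(18.5) = 1 / 0.948324 = 1.054

1.054


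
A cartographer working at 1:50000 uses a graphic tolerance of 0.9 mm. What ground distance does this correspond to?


ground = 0.9 mm * 50000 / 1000 = 45.0 m

45.0 m


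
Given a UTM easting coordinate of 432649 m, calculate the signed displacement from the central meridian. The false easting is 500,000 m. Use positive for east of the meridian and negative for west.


displacement = 432649 - 500000 = -67351 m

-67351 m


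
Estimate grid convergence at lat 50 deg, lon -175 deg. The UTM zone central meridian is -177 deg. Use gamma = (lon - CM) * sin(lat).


gamma = (-175 - -177) * sin(50) = 2 * 0.766044 = 1.532 degrees

1.532 degrees


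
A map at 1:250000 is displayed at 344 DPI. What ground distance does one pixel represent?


pixel_cm = 2.54 / 344 ≈ 0.007384 cm
ground = pixel_cm * 250000 / 100 = 2.54 * 250000 / (344 * 100) = 635000 / 34400 ≈ 18.46 m

18.46 m


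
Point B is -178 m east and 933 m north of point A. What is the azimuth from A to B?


az = atan2(-178, 933) = -10.8 deg
adjusted to 0-360: 349.2 degrees

349.2 degrees


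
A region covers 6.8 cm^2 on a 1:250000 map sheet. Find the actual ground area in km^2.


ground_area = 6.8 * (250000/100)^2 = 42500000.0 m^2 = 42.5 km^2

42.5 km^2


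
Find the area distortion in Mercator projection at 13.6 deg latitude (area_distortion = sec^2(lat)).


area_distortion = 1/cos^2(13.6) = 1.059

1.059


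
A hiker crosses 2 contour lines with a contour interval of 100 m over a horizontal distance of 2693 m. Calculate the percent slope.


elevation change = 2 * 100 = 200 m
slope = 200 / 2693 * 100 = 7.4%

7.4%


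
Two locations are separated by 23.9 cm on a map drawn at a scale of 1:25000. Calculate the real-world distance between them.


ground = 23.9 cm * 25000 / 100 = 5975.0 m = 5.975 km

5.975 km


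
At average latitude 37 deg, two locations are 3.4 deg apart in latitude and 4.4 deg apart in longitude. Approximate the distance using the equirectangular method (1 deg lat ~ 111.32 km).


dlat_km = 3.4 * 111.32 = 378.488
dlon_km = 4.4 * 111.32 * cos(37) ≈ 391.178
dist = sqrt(378.488^2 + 391.178^2) ≈ 544.3 km

544.3 km


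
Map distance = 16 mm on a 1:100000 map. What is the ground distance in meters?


ground = 16 mm * 100000 / 1000 = 1600.0 m

1600.0 m


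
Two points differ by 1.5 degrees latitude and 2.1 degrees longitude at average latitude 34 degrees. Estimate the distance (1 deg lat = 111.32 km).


dlat_km = 1.5 * 111.32 = 166.98
dlon_km = 2.1 * 111.32 * cos(34) ≈ 193.806
dist = sqrt(166.98^2 + 193.806^2) ≈ 255.8 km

255.8 km


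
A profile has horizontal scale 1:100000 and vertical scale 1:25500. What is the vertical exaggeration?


VE = horizontal_scale / vertical_scale = 100000 / 25500 ≈ 3.9

3.9x


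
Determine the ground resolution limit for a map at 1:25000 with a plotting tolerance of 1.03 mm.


ground = 1.03 mm * 25000 / 1000 = 25.75 m

25.75 m


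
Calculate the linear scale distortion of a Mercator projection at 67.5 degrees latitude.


SF = 1 / cos(67.5) = 1 / 0.382683 = 2.613

2.613


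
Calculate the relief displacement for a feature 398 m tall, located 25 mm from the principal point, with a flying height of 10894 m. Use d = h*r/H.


d = h * r / H = 398 * 25 / 10894 = 0.91 mm

0.91 mm


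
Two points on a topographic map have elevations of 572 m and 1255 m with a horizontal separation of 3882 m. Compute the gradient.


gradient = (1255 - 572) / 3882 = 683 / 3882 = 0.1759

0.1759


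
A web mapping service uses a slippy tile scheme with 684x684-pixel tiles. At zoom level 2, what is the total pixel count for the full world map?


tiles per axis = 2^2 = 4
total tiles = 4^2 = 16
pixels per axis = 4 * 684 = 2736
total pixels = 2736^2 = 7485696

7485696 pixels


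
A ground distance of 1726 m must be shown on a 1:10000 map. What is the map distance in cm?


map_cm = 1726 * 100 / 10000 = 17.26 cm

17.26 cm


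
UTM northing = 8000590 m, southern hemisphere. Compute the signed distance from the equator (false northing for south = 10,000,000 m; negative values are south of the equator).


For southern: actual = 8000590 - 10000000 = -1999410 m

-1999410 m


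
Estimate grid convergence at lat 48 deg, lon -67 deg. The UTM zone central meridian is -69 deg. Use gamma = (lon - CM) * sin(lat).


gamma = (-67 - -69) * sin(48) = 2 * 0.743145 = 1.486 degrees

1.486 degrees


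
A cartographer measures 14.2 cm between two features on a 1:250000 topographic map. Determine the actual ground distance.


ground = 14.2 cm * 250000 / 100 = 35500.0 m = 35.5 km

35.5 km


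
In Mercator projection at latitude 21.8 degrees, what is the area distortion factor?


area_distortion = 1/cos^2(21.8) = 1.16

1.16


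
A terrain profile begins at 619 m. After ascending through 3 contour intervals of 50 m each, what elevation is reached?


elevation = 619 + 3 * 50 = 769 m

769 m


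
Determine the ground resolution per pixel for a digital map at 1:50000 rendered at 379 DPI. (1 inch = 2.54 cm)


pixel_cm = 2.54 / 379 ≈ 0.006702 cm
ground = pixel_cm * 50000 / 100 = 2.54 * 50000 / (379 * 100) = 127000 / 37900 ≈ 3.35 m

3.35 m


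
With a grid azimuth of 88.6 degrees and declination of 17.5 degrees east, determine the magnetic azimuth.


magnetic azimuth = grid azimuth - declination (east +ve)
mag_az = 88.6 - 17.5 = 71.1 degrees

71.1 degrees


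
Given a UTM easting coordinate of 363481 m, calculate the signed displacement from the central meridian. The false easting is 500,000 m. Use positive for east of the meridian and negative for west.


displacement = 363481 - 500000 = -136519 m

-136519 m


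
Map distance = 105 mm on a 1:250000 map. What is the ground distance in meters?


ground = 105 mm * 250000 / 1000 = 26250.0 m

26250.0 m


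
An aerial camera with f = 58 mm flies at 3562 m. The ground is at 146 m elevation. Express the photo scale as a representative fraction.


scale = f / (H - h) = 58 mm / 3416 m = 58 / 3416000 = 1:58897

1:58897


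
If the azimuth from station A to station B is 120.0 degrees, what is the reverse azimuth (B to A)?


back azimuth = (120.0 + 180) mod 360 = 300.0 degrees

300.0 degrees


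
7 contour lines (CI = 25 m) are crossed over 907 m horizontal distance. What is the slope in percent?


elevation change = 7 * 25 = 175 m
slope = 175 / 907 * 100 = 19.3%

19.3%


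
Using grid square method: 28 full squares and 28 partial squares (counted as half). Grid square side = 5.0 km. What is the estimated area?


effective squares = 28 + 28 * 0.5 = 42.0
area = 42.0 * 25.0 = 1050.0 km^2

1050.0 km^2


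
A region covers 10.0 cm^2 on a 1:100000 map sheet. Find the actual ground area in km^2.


ground_area = 10.0 * (100000/100)^2 = 10000000.0 m^2 = 10.0 km^2

10.0 km^2


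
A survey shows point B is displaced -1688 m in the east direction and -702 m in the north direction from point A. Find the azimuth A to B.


az = atan2(-1688, -702) = -112.6 deg
adjusted to 0-360: 247.4 degrees

247.4 degrees


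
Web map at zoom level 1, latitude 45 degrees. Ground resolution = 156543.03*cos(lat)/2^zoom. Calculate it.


res = 156543.03 * cos(45) / 2^1 = 156543.03 * 0.70710678 / 2 = 55346.32 m/pixel

55346.32 m/pixel


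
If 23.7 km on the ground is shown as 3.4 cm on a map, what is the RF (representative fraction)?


ground = 23.7 km = 2370000 cm; RF denominator = ground / map = 2370000 / 3.4 ≈ 697059; RF = 1:697059

1:697059


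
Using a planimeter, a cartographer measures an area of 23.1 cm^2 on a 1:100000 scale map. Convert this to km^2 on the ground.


ground_area = 23.1 * (100000/100)^2 = 23100000.0 m^2 = 23.1 km^2

23.1 km^2


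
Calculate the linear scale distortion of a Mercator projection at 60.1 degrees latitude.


SF = 1 / cos(60.1) = 1 / 0.498488 = 2.006

2.006


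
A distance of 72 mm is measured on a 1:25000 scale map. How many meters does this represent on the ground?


ground = 72 mm * 25000 / 1000 = 1800.0 m

1800.0 m


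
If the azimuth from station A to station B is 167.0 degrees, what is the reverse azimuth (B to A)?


back azimuth = (167.0 + 180) mod 360 = 347.0 degrees

347.0 degrees


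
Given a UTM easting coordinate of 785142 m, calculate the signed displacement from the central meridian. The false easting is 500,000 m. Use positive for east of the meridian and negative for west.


displacement = 785142 - 500000 = 285142 m

285142 m


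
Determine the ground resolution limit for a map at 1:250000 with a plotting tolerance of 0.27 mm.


ground = 0.27 mm * 250000 / 1000 = 67.5 m

67.5 m


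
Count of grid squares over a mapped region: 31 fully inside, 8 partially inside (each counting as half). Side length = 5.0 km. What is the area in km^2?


effective squares = 31 + 8 * 0.5 = 35.0
area = 35.0 * 25.0 = 875.0 km^2

875.0 km^2


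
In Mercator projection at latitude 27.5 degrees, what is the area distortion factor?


area_distortion = 1/cos^2(27.5) = 1.271

1.271


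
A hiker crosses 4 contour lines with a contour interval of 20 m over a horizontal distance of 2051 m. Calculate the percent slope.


elevation change = 4 * 20 = 80 m
slope = 80 / 2051 * 100 = 3.9%

3.9%


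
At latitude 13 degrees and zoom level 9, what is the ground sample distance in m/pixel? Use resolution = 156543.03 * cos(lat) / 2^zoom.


res = 156543.03 * cos(13) / 2^9 = 156543.03 * 0.97437006 / 512 = 297.91 m/pixel

297.91 m/pixel


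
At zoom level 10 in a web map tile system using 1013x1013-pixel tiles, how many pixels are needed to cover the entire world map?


tiles per axis = 2^10 = 1024
total tiles = 1024^2 = 1048576
pixels per axis = 1024 * 1013 = 1037312
total pixels = 1037312^2 = 1076016185344

1076016185344 pixels


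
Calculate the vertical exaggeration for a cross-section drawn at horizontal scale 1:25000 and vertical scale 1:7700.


VE = horizontal_scale / vertical_scale = 25000 / 7700 ≈ 3.2

3.2x


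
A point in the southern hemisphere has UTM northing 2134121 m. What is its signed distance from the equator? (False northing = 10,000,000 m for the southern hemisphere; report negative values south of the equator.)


For southern: actual = 2134121 - 10000000 = -7865879 m

-7865879 m


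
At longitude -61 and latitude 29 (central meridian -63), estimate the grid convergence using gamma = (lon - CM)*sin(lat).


gamma = (-61 - -63) * sin(29) = 2 * 0.48481 = 0.97 degrees

0.97 degrees


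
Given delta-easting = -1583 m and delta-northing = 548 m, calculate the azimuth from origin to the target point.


az = atan2(-1583, 548) = -70.9 deg
adjusted to 0-360: 289.1 degrees

289.1 degrees


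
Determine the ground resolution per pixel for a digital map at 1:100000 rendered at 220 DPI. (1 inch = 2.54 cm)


pixel_cm = 2.54 / 220 ≈ 0.011545 cm
ground = pixel_cm * 100000 / 100 = 2.54 * 100000 / (220 * 100) = 254000 / 22000 ≈ 11.55 m

11.55 m


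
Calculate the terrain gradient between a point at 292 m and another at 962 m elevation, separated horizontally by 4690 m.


gradient = (962 - 292) / 4690 = 670 / 4690 = 0.1429

0.1429


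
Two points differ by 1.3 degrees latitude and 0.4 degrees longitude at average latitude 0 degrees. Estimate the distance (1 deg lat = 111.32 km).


dlat_km = 1.3 * 111.32 = 144.716
dlon_km = 0.4 * 111.32 * cos(0) ≈ 44.528
dist = sqrt(144.716^2 + 44.528^2) ≈ 151.4 km

151.4 km


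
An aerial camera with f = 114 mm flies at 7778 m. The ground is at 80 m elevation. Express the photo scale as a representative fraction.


scale = f / (H - h) = 114 mm / 7698 m = 114 / 7698000 = 1:67526

1:67526


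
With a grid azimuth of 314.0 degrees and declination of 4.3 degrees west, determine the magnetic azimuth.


magnetic azimuth = grid azimuth - declination (east +ve)
mag_az = 314.0 - -4.3 = 318.3 degrees

318.3 degrees


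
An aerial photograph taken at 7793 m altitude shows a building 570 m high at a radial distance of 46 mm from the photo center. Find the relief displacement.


d = h * r / H = 570 * 46 / 7793 = 3.36 mm

3.36 mm


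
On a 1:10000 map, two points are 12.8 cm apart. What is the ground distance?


ground = 12.8 cm * 10000 / 100 = 1280.0 m = 1.28 km

1.28 km


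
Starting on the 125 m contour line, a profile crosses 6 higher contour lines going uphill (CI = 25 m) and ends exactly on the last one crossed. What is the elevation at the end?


elevation = 125 + 6 * 25 = 275 m

275 m


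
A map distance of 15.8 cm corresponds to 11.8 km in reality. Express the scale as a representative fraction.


ground = 11.8 km = 1180000 cm; RF denominator = ground / map = 1180000 / 15.8 ≈ 74684; RF = 1:74684

1:74684


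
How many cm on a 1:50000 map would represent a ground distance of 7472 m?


map_cm = 7472 * 100 / 50000 = 14.944 cm ≈ 14.94 cm

14.94 cm


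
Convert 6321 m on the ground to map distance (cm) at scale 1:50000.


map_cm = 6321 * 100 / 50000 = 12.642 cm ≈ 12.64 cm

12.64 cm


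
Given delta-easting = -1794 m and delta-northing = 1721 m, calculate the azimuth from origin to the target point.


az = atan2(-1794, 1721) = -46.2 deg
adjusted to 0-360: 313.8 degrees

313.8 degrees


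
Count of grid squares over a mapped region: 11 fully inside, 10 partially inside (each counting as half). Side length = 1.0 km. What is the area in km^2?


effective squares = 11 + 10 * 0.5 = 16.0
area = 16.0 * 1.0 = 16.0 km^2

16.0 km^2


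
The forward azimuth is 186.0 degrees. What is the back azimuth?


back azimuth = (186.0 + 180) mod 360 = 6.0 degrees

6.0 degrees


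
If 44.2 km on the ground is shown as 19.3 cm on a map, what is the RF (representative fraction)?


ground = 44.2 km = 4420000 cm; RF denominator = ground / map = 4420000 / 19.3 ≈ 229016; RF = 1:229016

1:229016


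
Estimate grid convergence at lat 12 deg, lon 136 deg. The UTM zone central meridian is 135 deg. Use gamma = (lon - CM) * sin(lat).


gamma = (136 - 135) * sin(12) = 1 * 0.207912 = 0.208 degrees

0.208 degrees


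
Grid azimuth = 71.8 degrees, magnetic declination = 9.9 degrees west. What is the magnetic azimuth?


magnetic azimuth = grid azimuth - declination (east +ve)
mag_az = 71.8 - -9.9 = 81.7 degrees

81.7 degrees


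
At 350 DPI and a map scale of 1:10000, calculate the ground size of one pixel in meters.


pixel_cm = 2.54 / 350 ≈ 0.007257 cm
ground = pixel_cm * 10000 / 100 = 2.54 * 10000 / (350 * 100) = 25400 / 35000 ≈ 0.73 m

0.73 m


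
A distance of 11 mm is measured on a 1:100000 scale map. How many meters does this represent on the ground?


ground = 11 mm * 100000 / 1000 = 1100.0 m

1100.0 m


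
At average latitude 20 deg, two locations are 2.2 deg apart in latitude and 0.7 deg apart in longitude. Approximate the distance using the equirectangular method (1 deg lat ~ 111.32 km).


dlat_km = 2.2 * 111.32 = 244.904
dlon_km = 0.7 * 111.32 * cos(20) ≈ 73.225
dist = sqrt(244.904^2 + 73.225^2) ≈ 255.6 km

255.6 km


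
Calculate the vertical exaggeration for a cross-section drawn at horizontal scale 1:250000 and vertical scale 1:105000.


VE = horizontal_scale / vertical_scale = 250000 / 105000 ≈ 2.4

2.4x


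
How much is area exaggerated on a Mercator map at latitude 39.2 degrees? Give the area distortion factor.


area_distortion = 1/cos^2(39.2) = 1.665

1.665


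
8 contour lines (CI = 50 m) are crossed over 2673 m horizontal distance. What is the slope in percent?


elevation change = 8 * 50 = 400 m
slope = 400 / 2673 * 100 = 15.0%

15.0%


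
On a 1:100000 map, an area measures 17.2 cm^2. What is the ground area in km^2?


ground_area = 17.2 * (100000/100)^2 = 17200000.0 m^2 = 17.2 km^2

17.2 km^2


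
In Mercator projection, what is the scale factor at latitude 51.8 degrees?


SF = 1 / cos(51.8) = 1 / 0.618408 = 1.617

1.617


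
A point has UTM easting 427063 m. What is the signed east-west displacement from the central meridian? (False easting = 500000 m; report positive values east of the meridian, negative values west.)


displacement = 427063 - 500000 = -72937 m

-72937 m


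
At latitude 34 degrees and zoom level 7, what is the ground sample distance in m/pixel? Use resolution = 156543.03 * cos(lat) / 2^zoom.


res = 156543.03 * cos(34) / 2^7 = 156543.03 * 0.82903757 / 128 = 1013.91 m/pixel

1013.91 m/pixel


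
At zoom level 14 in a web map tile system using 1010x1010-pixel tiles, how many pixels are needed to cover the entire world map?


tiles per axis = 2^14 = 16384
total tiles = 16384^2 = 268435456
pixels per axis = 16384 * 1010 = 16547840
total pixels = 16547840^2 = 273831008665600

273831008665600 pixels


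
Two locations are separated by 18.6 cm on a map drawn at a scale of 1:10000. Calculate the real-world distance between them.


ground = 18.6 cm * 10000 / 100 = 1860.0 m = 1.86 km

1.86 km


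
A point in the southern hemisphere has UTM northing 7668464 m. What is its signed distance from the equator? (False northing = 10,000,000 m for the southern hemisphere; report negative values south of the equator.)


For southern: actual = 7668464 - 10000000 = -2331536 m

-2331536 m


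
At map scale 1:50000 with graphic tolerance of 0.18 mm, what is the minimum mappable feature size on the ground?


ground = 0.18 mm * 50000 / 1000 = 9.0 m

9.0 m


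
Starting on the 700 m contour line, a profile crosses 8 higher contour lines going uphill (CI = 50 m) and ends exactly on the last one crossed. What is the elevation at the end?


elevation = 700 + 8 * 50 = 1100 m

1100 m


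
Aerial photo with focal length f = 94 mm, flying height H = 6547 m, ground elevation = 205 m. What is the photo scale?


scale = f / (H - h) = 94 mm / 6342 m = 94 / 6342000 = 1:67468

1:67468


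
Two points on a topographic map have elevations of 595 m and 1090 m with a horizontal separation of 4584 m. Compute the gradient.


gradient = (1090 - 595) / 4584 = 495 / 4584 = 0.108

0.108


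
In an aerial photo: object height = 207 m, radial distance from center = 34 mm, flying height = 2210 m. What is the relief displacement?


d = h * r / H = 207 * 34 / 2210 = 3.18 mm

3.18 mm


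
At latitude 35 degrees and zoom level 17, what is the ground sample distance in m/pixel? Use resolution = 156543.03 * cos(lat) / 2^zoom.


res = 156543.03 * cos(35) / 2^17 = 156543.03 * 0.81915204 / 131072 = 0.98 m/pixel

0.98 m/pixel


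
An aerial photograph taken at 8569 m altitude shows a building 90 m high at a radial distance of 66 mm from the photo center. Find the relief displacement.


d = h * r / H = 90 * 66 / 8569 = 0.69 mm

0.69 mm


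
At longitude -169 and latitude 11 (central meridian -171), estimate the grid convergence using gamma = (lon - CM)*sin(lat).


gamma = (-169 - -171) * sin(11) = 2 * 0.190809 = 0.382 degrees

0.382 degrees


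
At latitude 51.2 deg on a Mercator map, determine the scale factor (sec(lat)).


SF = 1 / cos(51.2) = 1 / 0.626604 = 1.596

1.596


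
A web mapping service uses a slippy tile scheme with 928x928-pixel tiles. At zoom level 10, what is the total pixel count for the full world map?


tiles per axis = 2^10 = 1024
total tiles = 1024^2 = 1048576
pixels per axis = 1024 * 928 = 950272
total pixels = 950272^2 = 903016873984

903016873984 pixels


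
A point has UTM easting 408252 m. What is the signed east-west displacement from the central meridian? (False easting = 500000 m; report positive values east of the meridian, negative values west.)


displacement = 408252 - 500000 = -91748 m

-91748 m
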